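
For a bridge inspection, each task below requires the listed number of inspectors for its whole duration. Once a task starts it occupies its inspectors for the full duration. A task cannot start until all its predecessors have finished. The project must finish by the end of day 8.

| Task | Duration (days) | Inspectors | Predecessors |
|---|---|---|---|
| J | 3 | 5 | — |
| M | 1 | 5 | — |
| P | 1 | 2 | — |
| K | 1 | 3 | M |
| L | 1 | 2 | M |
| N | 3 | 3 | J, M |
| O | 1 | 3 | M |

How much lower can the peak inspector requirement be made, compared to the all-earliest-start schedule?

Early-start peak: d1:12  d2:13  d3:5  d4:3  d5:3  d6:3  d7:0  d8:0 ⇒ 13.
Leveled (J@1, M@4, P@5, K@5, L@6, N@6, O@7): d1:5  d2:5  d3:5  d4:5  d5:5  d6:5  d7:6  d8:3 ⇒ 6.
Reduction 13 − 6 = 7.

7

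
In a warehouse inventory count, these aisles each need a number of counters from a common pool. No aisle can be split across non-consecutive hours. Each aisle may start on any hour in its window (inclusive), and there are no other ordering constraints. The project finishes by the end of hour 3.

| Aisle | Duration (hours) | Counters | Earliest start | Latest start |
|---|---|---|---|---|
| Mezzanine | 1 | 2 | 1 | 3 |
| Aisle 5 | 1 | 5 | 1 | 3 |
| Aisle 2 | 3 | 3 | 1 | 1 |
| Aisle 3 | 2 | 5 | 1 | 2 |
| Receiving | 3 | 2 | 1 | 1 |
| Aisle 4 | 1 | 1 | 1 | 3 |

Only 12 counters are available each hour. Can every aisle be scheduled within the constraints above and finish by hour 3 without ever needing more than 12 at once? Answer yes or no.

Schedule Mezzanine@1, Aisle 5@1, Aisle 2@1, Aisle 3@2, Receiving@1, Aisle 4@2: h1:12  h2:11  h3:10 — peak 12 ≤ 12.

yes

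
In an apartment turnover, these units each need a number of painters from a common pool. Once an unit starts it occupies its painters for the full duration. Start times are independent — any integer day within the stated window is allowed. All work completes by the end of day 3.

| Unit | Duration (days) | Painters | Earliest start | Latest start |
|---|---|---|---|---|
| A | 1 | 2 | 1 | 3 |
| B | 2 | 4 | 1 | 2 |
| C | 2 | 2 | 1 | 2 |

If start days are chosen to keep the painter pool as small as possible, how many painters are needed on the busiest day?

Early-start (A@1, B@1, C@1) gives peak 8: d1:8  d2:6  d3:0.
Shift C→2.
Schedule A@1, B@1, C@2: d1:6  d2:6  d3:2 — peak 6.
No arrangement of the 12 feasible schedules does better.

6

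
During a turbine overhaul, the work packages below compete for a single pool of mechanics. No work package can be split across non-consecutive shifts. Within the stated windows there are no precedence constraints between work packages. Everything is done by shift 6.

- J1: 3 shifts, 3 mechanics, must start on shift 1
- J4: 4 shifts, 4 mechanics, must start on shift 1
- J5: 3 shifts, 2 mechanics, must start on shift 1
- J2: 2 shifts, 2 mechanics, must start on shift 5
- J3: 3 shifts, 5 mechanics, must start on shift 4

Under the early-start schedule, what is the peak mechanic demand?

Early-start schedule: J1@1, J4@1, J5@1, J2@5, J3@4.
Load per shift: shift 1: 9, shift 2: 9, shift 3: 9, shift 4: 9, shift 5: 7, shift 6: 7.
Peak is 9.

9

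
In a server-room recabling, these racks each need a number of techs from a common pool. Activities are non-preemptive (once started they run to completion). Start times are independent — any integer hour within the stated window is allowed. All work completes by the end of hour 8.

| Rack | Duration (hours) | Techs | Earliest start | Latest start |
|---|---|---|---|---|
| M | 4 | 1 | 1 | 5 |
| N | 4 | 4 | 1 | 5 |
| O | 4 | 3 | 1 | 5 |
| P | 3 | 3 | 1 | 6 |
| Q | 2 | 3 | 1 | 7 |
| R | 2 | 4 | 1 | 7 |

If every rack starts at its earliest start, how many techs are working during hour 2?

At early start, hour 2 has: M, N, O, P, Q, R.
Demand: 1 + 4 + 3 + 3 + 3 + 4 = 18.

18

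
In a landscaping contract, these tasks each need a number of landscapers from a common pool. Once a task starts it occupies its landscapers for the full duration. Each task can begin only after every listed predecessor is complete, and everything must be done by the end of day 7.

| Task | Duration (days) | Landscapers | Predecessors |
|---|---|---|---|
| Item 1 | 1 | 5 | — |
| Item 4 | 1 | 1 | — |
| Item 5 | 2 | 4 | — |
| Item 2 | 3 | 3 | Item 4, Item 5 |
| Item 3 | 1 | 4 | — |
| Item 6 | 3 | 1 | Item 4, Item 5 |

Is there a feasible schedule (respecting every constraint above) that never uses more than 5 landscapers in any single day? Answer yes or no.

yes

Schedule Item 1@1, Item 4@2, Item 5@2, Item 2@4, Item 3@7, Item 6@4: d1:5  d2:5  d3:4  d4:4  d5:4  d6:4  d7:4 — peak 5 ≤ 5.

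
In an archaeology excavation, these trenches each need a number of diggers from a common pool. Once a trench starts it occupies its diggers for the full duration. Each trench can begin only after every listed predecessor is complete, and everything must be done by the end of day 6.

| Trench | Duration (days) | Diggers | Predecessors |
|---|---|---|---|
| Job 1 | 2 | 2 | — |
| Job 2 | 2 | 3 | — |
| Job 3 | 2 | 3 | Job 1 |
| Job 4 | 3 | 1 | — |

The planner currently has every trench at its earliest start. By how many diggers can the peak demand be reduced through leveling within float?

2

Early-start peak: d1:6  d2:6  d3:4  d4:3  d5:0  d6:0 ⇒ 6.
Leveled (Job 1@1, Job 2@3, Job 3@5, Job 4@1): d1:3  d2:3  d3:4  d4:3  d5:3  d6:3 ⇒ 4.
Reduction 6 − 4 = 2.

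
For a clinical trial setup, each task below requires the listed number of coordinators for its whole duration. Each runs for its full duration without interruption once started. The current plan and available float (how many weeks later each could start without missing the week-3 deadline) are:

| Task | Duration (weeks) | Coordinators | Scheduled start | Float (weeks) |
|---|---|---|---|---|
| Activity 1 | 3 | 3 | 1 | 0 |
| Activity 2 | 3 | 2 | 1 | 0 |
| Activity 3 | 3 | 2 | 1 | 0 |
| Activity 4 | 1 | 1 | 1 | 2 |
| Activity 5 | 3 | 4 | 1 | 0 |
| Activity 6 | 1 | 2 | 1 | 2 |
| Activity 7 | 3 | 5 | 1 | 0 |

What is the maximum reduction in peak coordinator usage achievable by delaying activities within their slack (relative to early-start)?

1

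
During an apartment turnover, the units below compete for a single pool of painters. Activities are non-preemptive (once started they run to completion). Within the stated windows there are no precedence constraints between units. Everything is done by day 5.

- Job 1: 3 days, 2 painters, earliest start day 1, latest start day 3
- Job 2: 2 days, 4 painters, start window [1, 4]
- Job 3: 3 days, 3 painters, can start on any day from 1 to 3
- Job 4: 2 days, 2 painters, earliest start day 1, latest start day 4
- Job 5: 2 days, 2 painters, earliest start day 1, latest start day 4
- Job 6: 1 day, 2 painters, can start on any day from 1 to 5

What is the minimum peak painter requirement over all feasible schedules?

7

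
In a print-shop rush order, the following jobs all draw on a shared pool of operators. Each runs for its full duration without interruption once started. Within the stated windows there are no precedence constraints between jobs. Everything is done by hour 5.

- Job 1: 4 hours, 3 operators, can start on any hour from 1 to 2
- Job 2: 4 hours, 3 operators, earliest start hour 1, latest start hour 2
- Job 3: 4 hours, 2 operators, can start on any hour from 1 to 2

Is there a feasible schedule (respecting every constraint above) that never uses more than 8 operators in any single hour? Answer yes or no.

yes

Schedule Job 1@1, Job 2@1, Job 3@1: h1:8  h2:8  h3:8  h4:8  h5:0 — peak 8 ≤ 8.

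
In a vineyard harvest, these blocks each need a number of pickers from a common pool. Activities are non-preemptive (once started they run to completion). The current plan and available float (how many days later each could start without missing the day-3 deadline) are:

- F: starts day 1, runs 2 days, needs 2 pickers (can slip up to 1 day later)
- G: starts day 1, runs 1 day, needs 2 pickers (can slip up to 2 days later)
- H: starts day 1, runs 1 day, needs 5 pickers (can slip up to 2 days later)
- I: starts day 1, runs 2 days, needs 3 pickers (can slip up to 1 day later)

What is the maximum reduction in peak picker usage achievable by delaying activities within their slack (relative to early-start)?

Early-start peak: d1:12  d2:5  d3:0 ⇒ 12.
Leveled (F@1, G@1, H@3, I@1): d1:7  d2:5  d3:5 ⇒ 7.
Reduction 12 − 7 = 5.

5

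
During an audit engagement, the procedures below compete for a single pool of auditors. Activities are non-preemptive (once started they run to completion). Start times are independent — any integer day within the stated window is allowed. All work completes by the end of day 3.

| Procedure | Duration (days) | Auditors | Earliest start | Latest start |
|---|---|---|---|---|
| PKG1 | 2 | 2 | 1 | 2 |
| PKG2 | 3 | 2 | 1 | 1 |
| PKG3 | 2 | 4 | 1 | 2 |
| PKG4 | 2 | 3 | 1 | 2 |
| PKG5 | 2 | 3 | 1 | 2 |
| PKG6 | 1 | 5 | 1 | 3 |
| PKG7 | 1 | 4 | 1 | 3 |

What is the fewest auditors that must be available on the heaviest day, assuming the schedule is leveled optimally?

Early-start (PKG1@1, PKG2@1, PKG3@1, PKG4@1, PKG5@1, PKG6@1, PKG7@1) gives peak 23: d1:23  d2:14  d3:2.
Shift PKG6→3, PKG7→3.
Schedule PKG1@1, PKG2@1, PKG3@1, PKG4@1, PKG5@1, PKG6@3, PKG7@3: d1:14  d2:14  d3:11 — peak 14.

14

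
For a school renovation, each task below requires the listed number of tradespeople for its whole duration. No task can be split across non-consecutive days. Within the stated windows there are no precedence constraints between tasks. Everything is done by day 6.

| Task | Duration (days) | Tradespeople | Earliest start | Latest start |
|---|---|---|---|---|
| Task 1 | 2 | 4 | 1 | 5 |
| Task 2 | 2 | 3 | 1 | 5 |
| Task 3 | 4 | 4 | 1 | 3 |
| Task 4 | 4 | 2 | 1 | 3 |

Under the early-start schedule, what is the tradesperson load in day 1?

At early start, day 1 has: Task 1, Task 2, Task 3, Task 4.
Demand: 4 + 3 + 4 + 2 = 13.

13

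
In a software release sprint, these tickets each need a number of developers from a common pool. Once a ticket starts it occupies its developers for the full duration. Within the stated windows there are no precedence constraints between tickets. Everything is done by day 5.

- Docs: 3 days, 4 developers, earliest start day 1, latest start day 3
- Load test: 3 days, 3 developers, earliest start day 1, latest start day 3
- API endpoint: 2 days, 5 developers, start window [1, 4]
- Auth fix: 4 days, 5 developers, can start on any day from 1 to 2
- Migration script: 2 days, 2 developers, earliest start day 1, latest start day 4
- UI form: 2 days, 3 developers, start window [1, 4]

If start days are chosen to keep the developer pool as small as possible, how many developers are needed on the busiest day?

14

Early-start (Docs@1, Load test@1, API endpoint@1, Auth fix@1, Migration script@1, UI form@1) gives peak 22: d1:22  d2:22  d3:12  d4:5  d5:0.
Shift API endpoint→4, UI form→4.
Schedule Docs@1, Load test@1, API endpoint@4, Auth fix@1, Migration script@1, UI form@4: d1:14  d2:14  d3:12  d4:13  d5:8 — peak 14.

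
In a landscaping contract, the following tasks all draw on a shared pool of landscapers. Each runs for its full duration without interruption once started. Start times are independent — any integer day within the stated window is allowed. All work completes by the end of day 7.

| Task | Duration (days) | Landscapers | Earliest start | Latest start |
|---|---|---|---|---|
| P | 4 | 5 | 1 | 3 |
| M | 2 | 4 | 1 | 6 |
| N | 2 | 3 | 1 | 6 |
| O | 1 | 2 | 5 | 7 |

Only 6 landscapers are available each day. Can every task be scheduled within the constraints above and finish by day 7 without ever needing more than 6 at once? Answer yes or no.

no

The minimum achievable peak is 7; 6 < 7, so no feasible schedule stays within the cap.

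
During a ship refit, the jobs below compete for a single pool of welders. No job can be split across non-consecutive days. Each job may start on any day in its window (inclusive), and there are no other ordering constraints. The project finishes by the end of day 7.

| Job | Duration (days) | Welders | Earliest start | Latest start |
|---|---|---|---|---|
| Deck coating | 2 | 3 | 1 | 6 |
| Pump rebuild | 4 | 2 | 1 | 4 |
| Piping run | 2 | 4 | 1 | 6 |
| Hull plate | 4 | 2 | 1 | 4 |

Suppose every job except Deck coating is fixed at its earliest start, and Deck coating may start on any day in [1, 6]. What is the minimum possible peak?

Deck coating@1: d1:11  d2:11  d3:4  d4:4  d5:0  d6:0  d7:0 → peak 11
Deck coating@2: d1:8  d2:11  d3:7  d4:4  d5:0  d6:0  d7:0 → peak 11
Deck coating@3: d1:8  d2:8  d3:7  d4:7  d5:0  d6:0  d7:0 → peak 8
Deck coating@4: d1:8  d2:8  d3:4  d4:7  d5:3  d6:0  d7:0 → peak 8
Deck coating@5: d1:8  d2:8  d3:4  d4:4  d5:3  d6:3  d7:0 → peak 8
Deck coating@6: d1:8  d2:8  d3:4  d4:4  d5:0  d6:3  d7:3 → peak 8
Best is Deck coating@3, peak 8.

8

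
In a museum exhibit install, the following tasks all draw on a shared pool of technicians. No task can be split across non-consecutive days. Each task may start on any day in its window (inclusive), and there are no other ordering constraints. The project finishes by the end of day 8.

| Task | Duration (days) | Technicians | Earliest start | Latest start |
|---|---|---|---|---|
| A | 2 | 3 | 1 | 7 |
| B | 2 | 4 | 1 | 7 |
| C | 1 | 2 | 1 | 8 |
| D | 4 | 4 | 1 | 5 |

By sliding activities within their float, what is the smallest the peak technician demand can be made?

5

Early-start (A@1, B@1, C@1, D@1) gives peak 13: d1:13  d2:11  d3:4  d4:4  d5:0  d6:0  d7:0  d8:0.
Shift B→3, D→5.
Schedule A@1, B@3, C@1, D@5: d1:5  d2:3  d3:4  d4:4  d5:4  d6:4  d7:4  d8:4 — peak 5.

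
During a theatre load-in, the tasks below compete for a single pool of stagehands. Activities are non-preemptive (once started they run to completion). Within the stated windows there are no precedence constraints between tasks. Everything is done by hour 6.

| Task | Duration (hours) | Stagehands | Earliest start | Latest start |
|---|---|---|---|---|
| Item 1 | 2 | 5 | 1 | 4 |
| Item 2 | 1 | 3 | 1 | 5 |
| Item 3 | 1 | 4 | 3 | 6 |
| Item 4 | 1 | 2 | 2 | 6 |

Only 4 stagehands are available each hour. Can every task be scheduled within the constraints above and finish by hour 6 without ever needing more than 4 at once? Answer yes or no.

no

The minimum achievable peak is 5; 4 < 5, so no feasible schedule stays within the cap.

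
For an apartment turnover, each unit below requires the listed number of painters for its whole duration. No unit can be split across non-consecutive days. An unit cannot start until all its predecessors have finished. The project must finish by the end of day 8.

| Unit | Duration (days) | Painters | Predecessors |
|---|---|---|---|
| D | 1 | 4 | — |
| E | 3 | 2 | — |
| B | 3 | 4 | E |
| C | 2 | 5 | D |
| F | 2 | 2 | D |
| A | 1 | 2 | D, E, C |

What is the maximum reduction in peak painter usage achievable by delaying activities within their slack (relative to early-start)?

Early-start peak: d1:6  d2:9  d3:9  d4:6  d5:4  d6:4  d7:0  d8:0 ⇒ 9.
Leveled (D@1, E@1, B@6, C@4, F@2, A@6): d1:6  d2:4  d3:4  d4:5  d5:5  d6:6  d7:4  d8:4 ⇒ 6.
Reduction 9 − 6 = 3.

3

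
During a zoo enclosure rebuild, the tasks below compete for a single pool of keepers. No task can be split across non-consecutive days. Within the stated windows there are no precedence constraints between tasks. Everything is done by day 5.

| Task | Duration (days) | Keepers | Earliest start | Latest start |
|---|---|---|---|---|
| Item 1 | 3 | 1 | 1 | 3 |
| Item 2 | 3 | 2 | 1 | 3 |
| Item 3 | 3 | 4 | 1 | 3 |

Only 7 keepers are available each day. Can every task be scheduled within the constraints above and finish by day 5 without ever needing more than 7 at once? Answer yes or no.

yes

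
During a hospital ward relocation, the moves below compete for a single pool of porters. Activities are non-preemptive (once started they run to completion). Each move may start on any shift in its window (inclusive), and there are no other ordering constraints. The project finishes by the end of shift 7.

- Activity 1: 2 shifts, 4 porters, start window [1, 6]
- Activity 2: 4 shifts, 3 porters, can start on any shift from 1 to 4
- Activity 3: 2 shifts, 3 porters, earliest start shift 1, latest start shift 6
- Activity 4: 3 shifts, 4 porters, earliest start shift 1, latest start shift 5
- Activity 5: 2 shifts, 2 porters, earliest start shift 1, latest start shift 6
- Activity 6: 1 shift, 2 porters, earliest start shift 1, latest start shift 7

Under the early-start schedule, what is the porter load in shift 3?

At early start, shift 3 has: Activity 2, Activity 4.
Demand: 3 + 4 = 7.

7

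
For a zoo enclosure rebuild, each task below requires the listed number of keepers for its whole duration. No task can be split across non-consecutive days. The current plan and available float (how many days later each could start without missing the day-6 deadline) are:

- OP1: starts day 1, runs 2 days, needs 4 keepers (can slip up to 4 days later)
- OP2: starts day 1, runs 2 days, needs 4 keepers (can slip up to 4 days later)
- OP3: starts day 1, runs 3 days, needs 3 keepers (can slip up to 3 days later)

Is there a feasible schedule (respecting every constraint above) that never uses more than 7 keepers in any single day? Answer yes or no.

yes

Schedule OP1@1, OP2@3, OP3@1: d1:7  d2:7  d3:7  d4:4  d5:0  d6:0 — peak 7 ≤ 7.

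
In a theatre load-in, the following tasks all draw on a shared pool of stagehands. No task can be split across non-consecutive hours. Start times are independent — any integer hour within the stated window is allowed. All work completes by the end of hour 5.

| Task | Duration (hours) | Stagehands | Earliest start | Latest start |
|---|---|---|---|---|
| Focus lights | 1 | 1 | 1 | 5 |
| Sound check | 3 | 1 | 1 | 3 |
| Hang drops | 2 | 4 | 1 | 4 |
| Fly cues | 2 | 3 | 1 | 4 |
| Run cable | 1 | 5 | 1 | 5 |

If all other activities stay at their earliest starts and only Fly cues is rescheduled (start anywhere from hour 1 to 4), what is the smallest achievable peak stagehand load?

Fly cues@1: h1:14  h2:8  h3:1  h4:0  h5:0 → peak 14
Fly cues@2: h1:11  h2:8  h3:4  h4:0  h5:0 → peak 11
Fly cues@3: h1:11  h2:5  h3:4  h4:3  h5:0 → peak 11
Fly cues@4: h1:11  h2:5  h3:1  h4:3  h5:3 → peak 11
Best is Fly cues@2, peak 11.

11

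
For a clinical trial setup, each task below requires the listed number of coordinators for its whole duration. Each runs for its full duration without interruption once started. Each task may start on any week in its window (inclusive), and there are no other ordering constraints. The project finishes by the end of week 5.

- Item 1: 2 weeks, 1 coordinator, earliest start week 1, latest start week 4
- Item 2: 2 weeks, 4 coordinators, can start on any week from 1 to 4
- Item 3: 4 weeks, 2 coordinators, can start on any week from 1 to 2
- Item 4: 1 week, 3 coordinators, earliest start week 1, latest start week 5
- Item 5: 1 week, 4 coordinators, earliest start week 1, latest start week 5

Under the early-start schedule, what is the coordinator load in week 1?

At early start, week 1 has: Item 1, Item 2, Item 3, Item 4, Item 5.
Demand: 1 + 4 + 2 + 3 + 4 = 14.

14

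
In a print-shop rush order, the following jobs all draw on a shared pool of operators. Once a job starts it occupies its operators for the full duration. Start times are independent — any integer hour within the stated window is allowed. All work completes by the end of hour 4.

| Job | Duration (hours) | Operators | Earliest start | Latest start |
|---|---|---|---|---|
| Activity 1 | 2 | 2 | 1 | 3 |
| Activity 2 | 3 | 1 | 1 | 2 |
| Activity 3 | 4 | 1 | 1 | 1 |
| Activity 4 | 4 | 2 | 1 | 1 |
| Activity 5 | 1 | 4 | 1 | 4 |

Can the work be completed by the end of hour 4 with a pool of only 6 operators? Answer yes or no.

no

The minimum achievable peak is 7; 6 < 7, so no feasible schedule stays within the cap.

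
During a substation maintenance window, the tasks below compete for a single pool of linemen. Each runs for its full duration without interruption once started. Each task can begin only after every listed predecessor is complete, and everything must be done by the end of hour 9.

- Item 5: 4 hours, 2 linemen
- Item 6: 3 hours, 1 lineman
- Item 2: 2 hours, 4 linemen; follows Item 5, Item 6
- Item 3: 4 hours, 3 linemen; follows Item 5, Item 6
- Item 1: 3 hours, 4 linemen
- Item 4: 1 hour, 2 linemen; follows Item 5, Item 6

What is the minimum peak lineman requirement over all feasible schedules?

7

Early-start (Item 5@1, Item 6@1, Item 2@5, Item 3@5, Item 1@1, Item 4@5) gives peak 9: h1:7  h2:7  h3:7  h4:2  h5:9  h6:7  h7:3  h8:3  h9:0.
Shift Item 4→7.
Schedule Item 5@1, Item 6@1, Item 2@5, Item 3@5, Item 1@1, Item 4@7: h1:7  h2:7  h3:7  h4:2  h5:7  h6:7  h7:5  h8:3  h9:0 — peak 7.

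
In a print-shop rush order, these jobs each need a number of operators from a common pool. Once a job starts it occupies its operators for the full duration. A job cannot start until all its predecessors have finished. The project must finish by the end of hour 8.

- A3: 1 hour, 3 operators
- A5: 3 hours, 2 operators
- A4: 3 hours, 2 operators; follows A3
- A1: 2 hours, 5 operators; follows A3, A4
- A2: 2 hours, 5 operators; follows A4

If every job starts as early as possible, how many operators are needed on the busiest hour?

Early-start schedule: A3@1, A5@1, A4@2, A1@5, A2@5.
Load per hour: hour 1: 5, hour 2: 4, hour 3: 4, hour 4: 2, hour 5: 10, hour 6: 10, hour 7: 0, hour 8: 0.
Peak is 10.

10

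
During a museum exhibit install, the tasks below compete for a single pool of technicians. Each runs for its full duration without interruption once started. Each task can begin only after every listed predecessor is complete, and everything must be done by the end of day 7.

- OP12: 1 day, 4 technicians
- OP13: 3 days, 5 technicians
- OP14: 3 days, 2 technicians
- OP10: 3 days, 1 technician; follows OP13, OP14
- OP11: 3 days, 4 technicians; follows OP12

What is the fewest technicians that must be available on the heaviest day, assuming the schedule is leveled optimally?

7

Early-start (OP12@1, OP13@1, OP14@1, OP10@4, OP11@2) gives peak 11: d1:11  d2:11  d3:11  d4:5  d5:1  d6:1  d7:0.
Shift OP13→2, OP10→5, OP11→5.
Schedule OP12@1, OP13@2, OP14@1, OP10@5, OP11@5: d1:6  d2:7  d3:7  d4:5  d5:5  d6:5  d7:5 — peak 7.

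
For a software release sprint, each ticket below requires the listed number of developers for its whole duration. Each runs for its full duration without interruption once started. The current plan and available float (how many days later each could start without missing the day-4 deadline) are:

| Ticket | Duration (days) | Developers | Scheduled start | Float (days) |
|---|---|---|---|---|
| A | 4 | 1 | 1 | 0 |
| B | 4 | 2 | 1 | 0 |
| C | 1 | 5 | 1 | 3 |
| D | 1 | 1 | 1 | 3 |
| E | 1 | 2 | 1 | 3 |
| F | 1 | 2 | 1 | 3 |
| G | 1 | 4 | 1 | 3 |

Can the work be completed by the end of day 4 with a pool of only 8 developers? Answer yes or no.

yes

Schedule A@1, B@1, C@1, D@2, E@2, F@2, G@3: d1:8  d2:8  d3:7  d4:3 — peak 8 ≤ 8.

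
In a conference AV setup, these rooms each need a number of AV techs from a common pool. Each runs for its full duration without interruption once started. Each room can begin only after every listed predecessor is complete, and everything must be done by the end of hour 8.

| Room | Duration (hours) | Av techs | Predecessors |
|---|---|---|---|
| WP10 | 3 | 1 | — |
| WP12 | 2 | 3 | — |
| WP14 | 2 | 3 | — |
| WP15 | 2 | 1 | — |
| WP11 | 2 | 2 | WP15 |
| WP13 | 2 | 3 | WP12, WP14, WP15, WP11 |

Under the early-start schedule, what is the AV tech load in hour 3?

3

At early start, hour 3 has: WP10, WP11.
Demand: 1 + 2 = 3.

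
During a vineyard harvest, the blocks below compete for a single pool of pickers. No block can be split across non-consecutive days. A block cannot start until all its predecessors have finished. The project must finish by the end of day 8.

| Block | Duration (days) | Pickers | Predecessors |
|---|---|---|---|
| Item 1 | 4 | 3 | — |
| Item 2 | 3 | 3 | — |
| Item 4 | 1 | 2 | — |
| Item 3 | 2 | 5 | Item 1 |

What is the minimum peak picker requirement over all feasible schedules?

6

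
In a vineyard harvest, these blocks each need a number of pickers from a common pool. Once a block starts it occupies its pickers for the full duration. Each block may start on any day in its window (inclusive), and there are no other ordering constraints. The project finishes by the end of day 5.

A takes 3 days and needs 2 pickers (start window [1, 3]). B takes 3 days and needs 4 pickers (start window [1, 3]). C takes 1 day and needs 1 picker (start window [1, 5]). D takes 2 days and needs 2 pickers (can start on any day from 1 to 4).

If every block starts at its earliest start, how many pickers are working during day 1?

9

At early start, day 1 has: A, B, C, D.
Demand: 2 + 4 + 1 + 2 = 9.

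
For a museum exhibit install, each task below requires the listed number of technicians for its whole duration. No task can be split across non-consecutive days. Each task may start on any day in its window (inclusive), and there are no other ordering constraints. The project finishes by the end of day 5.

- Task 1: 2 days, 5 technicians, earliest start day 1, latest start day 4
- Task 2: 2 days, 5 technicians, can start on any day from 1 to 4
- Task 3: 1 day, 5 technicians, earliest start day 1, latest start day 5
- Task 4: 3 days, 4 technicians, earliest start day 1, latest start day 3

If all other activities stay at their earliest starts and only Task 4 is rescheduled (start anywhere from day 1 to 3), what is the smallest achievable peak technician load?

15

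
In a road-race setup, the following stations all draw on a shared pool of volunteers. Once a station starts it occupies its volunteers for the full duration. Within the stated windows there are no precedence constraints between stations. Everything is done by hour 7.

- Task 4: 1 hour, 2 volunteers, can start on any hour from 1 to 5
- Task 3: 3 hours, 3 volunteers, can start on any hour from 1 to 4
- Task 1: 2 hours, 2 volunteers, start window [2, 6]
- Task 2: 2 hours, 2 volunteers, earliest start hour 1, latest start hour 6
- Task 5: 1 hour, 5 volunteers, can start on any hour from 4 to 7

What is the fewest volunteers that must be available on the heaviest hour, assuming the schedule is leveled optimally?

Early-start (Task 4@1, Task 3@1, Task 1@2, Task 2@1, Task 5@4) gives peak 7: h1:7  h2:7  h3:5  h4:5  h5:0  h6:0  h7:0.
Shift Task 2→4, Task 5→6.
Schedule Task 4@1, Task 3@1, Task 1@2, Task 2@4, Task 5@6: h1:5  h2:5  h3:5  h4:2  h5:2  h6:5  h7:0 — peak 5.

5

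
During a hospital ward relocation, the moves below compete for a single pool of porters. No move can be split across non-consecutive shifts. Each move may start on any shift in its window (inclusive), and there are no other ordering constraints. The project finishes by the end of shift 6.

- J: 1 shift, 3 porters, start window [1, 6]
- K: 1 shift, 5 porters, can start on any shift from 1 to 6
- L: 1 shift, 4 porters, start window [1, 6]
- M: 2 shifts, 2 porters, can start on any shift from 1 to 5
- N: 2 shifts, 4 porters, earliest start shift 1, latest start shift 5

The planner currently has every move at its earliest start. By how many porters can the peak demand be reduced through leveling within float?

Early-start peak: s1:18  s2:6  s3:0  s4:0  s5:0  s6:0 ⇒ 18.
Leveled (J@1, K@3, L@4, M@1, N@5): s1:5  s2:2  s3:5  s4:4  s5:4  s6:4 ⇒ 5.
Reduction 18 − 5 = 13.

13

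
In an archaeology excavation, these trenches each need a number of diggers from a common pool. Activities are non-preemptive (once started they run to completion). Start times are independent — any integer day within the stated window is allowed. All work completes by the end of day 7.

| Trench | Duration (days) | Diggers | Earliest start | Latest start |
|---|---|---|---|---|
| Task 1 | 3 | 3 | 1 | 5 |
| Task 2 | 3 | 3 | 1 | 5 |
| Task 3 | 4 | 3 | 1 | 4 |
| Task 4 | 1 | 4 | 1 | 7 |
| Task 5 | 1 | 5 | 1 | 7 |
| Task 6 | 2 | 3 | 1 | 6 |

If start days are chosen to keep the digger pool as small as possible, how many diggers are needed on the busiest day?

8

Early-start (Task 1@1, Task 2@1, Task 3@1, Task 4@1, Task 5@1, Task 6@1) gives peak 21: d1:21  d2:12  d3:9  d4:3  d5:0  d6:0  d7:0.
Shift Task 3→4, Task 4→4, Task 5→5, Task 6→6.
Schedule Task 1@1, Task 2@1, Task 3@4, Task 4@4, Task 5@5, Task 6@6: d1:6  d2:6  d3:6  d4:7  d5:8  d6:6  d7:6 — peak 8.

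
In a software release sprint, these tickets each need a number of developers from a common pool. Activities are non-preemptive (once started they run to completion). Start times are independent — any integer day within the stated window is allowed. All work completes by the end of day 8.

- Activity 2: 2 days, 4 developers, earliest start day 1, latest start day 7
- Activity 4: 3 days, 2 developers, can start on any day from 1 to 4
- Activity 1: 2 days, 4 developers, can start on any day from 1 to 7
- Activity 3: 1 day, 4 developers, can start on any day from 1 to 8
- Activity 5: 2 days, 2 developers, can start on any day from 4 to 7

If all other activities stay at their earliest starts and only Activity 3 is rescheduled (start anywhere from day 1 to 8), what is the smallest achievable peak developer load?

Activity 3@1: d1:14  d2:10  d3:2  d4:2  d5:2  d6:0  d7:0  d8:0 → peak 14
Activity 3@2: d1:10  d2:14  d3:2  d4:2  d5:2  d6:0  d7:0  d8:0 → peak 14
Activity 3@3: d1:10  d2:10  d3:6  d4:2  d5:2  d6:0  d7:0  d8:0 → peak 10
Activity 3@4: d1:10  d2:10  d3:2  d4:6  d5:2  d6:0  d7:0  d8:0 → peak 10
Activity 3@5: d1:10  d2:10  d3:2  d4:2  d5:6  d6:0  d7:0  d8:0 → peak 10
Activity 3@6: d1:10  d2:10  d3:2  d4:2  d5:2  d6:4  d7:0  d8:0 → peak 10
Activity 3@7: d1:10  d2:10  d3:2  d4:2  d5:2  d6:0  d7:4  d8:0 → peak 10
Activity 3@8: d1:10  d2:10  d3:2  d4:2  d5:2  d6:0  d7:0  d8:4 → peak 10
Best is Activity 3@3, peak 10.

10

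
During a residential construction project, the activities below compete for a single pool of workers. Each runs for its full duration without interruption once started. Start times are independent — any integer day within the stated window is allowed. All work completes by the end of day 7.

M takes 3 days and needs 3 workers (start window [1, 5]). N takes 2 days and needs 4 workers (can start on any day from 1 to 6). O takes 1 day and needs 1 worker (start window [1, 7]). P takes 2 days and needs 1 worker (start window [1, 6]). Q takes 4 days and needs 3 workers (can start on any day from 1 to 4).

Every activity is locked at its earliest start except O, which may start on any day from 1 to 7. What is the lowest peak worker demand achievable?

O@1: d1:12  d2:11  d3:6  d4:3  d5:0  d6:0  d7:0 → peak 12
O@2: d1:11  d2:12  d3:6  d4:3  d5:0  d6:0  d7:0 → peak 12
O@3: d1:11  d2:11  d3:7  d4:3  d5:0  d6:0  d7:0 → peak 11
O@4: d1:11  d2:11  d3:6  d4:4  d5:0  d6:0  d7:0 → peak 11
O@5: d1:11  d2:11  d3:6  d4:3  d5:1  d6:0  d7:0 → peak 11
O@6: d1:11  d2:11  d3:6  d4:3  d5:0  d6:1  d7:0 → peak 11
O@7: d1:11  d2:11  d3:6  d4:3  d5:0  d6:0  d7:1 → peak 11
Best is O@3, peak 11.

11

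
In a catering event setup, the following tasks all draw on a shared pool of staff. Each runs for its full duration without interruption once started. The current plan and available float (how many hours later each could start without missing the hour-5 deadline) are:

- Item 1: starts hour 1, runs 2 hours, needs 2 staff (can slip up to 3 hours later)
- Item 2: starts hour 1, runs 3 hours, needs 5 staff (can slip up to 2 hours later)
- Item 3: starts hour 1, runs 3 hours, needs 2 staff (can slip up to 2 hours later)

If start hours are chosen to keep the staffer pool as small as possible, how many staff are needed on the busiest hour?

Early-start (Item 1@1, Item 2@1, Item 3@1) gives peak 9: h1:9  h2:9  h3:7  h4:0  h5:0.
Shift Item 3→3.
Schedule Item 1@1, Item 2@1, Item 3@3: h1:7  h2:7  h3:7  h4:2  h5:2 — peak 7.

7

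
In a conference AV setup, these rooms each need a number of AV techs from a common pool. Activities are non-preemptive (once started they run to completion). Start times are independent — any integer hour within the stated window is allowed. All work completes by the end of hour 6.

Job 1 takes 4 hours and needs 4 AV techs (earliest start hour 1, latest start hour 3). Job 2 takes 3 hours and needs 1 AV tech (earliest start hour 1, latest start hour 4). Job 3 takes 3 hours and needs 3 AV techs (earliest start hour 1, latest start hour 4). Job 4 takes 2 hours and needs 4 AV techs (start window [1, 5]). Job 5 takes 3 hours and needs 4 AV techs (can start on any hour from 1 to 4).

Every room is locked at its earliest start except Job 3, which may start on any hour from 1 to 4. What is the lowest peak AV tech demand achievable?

13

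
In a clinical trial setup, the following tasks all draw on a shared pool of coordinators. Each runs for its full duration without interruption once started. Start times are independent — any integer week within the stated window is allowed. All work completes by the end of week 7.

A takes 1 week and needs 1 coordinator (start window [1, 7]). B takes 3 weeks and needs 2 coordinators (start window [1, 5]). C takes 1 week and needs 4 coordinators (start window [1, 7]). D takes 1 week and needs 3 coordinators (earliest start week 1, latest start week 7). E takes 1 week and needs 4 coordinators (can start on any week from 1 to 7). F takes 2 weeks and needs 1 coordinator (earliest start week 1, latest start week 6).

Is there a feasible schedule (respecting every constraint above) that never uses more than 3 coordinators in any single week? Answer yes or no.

The minimum achievable peak is 4; 3 < 4, so no feasible schedule stays within the cap.

no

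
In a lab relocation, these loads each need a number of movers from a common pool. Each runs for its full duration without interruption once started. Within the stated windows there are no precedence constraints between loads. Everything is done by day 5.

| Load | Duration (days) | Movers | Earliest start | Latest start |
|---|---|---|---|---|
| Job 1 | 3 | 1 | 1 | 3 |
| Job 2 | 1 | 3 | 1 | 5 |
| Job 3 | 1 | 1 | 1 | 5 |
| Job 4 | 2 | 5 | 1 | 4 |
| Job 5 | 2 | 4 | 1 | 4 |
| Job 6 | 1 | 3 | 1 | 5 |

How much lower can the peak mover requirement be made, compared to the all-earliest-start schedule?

11

Early-start peak: d1:17  d2:10  d3:1  d4:0  d5:0 ⇒ 17.
Leveled (Job 1@1, Job 2@5, Job 3@1, Job 4@3, Job 5@1, Job 6@5): d1:6  d2:5  d3:6  d4:5  d5:6 ⇒ 6.
Reduction 17 − 6 = 11.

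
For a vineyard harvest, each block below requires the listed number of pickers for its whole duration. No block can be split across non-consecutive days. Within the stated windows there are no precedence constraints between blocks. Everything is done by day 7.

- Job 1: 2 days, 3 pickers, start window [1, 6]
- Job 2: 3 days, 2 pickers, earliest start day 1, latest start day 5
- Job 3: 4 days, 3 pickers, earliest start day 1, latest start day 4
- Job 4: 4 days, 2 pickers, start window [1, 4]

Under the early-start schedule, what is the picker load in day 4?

At early start, day 4 has: Job 3, Job 4.
Demand: 3 + 2 = 5.

5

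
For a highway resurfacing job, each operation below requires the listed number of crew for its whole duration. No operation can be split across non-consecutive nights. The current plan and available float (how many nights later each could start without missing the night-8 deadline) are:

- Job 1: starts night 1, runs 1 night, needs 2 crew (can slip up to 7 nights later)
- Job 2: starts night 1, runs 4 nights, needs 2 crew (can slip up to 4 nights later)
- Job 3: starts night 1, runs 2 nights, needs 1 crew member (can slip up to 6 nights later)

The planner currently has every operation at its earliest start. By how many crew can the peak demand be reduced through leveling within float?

Early-start peak: n1:5  n2:3  n3:2  n4:2  n5:0  n6:0  n7:0  n8:0 ⇒ 5.
Leveled (Job 1@1, Job 2@2, Job 3@6): n1:2  n2:2  n3:2  n4:2  n5:2  n6:1  n7:1  n8:0 ⇒ 2.
Reduction 5 − 2 = 3.

3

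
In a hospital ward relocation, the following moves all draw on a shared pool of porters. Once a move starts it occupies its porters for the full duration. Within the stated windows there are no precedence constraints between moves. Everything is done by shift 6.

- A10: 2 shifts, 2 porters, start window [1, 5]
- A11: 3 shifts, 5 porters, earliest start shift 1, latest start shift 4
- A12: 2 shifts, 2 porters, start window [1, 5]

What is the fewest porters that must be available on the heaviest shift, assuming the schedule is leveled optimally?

Early-start (A10@1, A11@1, A12@1) gives peak 9: s1:9  s2:9  s3:5  s4:0  s5:0  s6:0.
Shift A11→3.
Schedule A10@1, A11@3, A12@1: s1:4  s2:4  s3:5  s4:5  s5:5  s6:0 — peak 5.

5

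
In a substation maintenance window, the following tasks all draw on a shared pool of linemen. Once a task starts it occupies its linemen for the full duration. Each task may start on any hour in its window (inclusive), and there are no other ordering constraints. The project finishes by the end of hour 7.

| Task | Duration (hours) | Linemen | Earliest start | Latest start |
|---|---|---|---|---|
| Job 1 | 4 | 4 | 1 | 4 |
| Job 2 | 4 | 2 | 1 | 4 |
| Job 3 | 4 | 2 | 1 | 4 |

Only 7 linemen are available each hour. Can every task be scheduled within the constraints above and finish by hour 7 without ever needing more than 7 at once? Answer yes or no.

no

The minimum achievable peak is 8; 7 < 8, so no feasible schedule stays within the cap.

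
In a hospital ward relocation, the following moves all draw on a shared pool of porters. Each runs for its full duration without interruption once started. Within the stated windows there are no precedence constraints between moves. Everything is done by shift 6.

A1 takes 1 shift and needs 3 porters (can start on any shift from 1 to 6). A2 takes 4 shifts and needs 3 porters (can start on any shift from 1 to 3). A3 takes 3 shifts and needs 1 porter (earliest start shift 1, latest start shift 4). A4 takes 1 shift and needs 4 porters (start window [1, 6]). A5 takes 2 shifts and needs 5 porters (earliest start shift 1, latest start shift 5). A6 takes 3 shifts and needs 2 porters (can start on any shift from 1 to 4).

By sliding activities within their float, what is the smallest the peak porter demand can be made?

7

Early-start (A1@1, A2@1, A3@1, A4@1, A5@1, A6@1) gives peak 18: s1:18  s2:11  s3:6  s4:3  s5:0  s6:0.
Shift A1→2, A3→2, A5→5, A6→3.
Schedule A1@2, A2@1, A3@2, A4@1, A5@5, A6@3: s1:7  s2:7  s3:6  s4:6  s5:7  s6:5 — peak 7.
Total porter-shifts = 38 over 6 shifts ⇒ peak ≥ ⌈38/6⌉ = 7, so 7 is optimal.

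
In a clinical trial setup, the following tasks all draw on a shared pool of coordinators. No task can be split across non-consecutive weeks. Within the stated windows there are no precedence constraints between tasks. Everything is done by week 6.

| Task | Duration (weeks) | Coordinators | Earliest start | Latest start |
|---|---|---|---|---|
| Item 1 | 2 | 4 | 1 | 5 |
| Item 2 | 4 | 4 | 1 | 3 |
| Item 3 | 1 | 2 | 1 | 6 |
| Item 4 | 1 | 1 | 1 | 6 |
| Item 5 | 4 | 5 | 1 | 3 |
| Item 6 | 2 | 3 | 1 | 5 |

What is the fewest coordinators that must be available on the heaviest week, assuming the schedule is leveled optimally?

9

Early-start (Item 1@1, Item 2@1, Item 3@1, Item 4@1, Item 5@1, Item 6@1) gives peak 19: w1:19  w2:16  w3:9  w4:9  w5:0  w6:0.
Shift Item 2→3, Item 4→2, Item 5→3.
Schedule Item 1@1, Item 2@3, Item 3@1, Item 4@2, Item 5@3, Item 6@1: w1:9  w2:8  w3:9  w4:9  w5:9  w6:9 — peak 9.
Total coordinator-weeks = 53 over 6 weeks ⇒ peak ≥ ⌈53/6⌉ = 9, so 9 is optimal.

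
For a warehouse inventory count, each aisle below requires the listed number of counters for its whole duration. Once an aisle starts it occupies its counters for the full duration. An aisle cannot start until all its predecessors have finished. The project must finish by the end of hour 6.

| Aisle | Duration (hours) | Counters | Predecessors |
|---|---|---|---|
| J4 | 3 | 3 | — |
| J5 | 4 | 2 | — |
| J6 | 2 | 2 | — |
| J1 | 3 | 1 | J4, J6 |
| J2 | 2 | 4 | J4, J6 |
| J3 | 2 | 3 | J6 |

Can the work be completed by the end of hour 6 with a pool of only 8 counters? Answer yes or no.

Schedule J4@1, J5@1, J6@1, J1@4, J2@4, J3@5: h1:7  h2:7  h3:5  h4:7  h5:8  h6:4 — peak 8 ≤ 8.

yes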